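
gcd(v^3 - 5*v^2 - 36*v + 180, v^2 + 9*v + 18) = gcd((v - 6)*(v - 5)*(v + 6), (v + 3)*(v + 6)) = v + 6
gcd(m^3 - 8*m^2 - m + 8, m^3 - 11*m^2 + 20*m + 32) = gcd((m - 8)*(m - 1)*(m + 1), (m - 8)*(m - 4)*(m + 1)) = m^2 - 7*m - 8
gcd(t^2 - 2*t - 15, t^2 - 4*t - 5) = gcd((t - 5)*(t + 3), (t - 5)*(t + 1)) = t - 5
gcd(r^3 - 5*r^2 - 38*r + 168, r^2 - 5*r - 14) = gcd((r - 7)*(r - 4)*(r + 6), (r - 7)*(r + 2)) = r - 7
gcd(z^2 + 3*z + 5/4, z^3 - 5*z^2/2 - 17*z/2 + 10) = z + 5/2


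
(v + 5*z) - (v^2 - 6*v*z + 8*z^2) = -v^2 + 6*v*z + v - 8*z^2 + 5*z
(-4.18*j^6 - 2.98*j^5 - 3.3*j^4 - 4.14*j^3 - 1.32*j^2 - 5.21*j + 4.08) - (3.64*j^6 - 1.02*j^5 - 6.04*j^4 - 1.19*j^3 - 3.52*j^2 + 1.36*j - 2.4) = -7.82*j^6 - 1.96*j^5 + 2.74*j^4 - 2.95*j^3 + 2.2*j^2 - 6.57*j + 6.48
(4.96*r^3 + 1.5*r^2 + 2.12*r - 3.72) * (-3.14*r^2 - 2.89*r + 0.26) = -15.5744*r^5 - 19.0444*r^4 - 9.7022*r^3 + 5.944*r^2 + 11.302*r - 0.9672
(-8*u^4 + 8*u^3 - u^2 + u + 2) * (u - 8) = -8*u^5 + 72*u^4 - 65*u^3 + 9*u^2 - 6*u - 16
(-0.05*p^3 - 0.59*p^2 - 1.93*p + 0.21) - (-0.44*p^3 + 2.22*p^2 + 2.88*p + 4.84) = 0.39*p^3 - 2.81*p^2 - 4.81*p - 4.63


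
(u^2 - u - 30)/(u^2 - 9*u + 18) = (u + 5)/(u - 3)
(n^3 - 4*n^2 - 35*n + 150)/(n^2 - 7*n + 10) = (n^2 + n - 30)/(n - 2)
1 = 1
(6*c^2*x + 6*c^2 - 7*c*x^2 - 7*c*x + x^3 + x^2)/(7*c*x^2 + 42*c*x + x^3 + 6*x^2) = (6*c^2*x + 6*c^2 - 7*c*x^2 - 7*c*x + x^3 + x^2)/(x*(7*c*x + 42*c + x^2 + 6*x))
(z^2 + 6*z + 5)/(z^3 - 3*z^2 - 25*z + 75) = (z + 1)/(z^2 - 8*z + 15)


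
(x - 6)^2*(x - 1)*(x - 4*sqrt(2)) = x^4 - 13*x^3 - 4*sqrt(2)*x^3 + 48*x^2 + 52*sqrt(2)*x^2 - 192*sqrt(2)*x - 36*x + 144*sqrt(2)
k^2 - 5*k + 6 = (k - 3)*(k - 2)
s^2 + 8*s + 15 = (s + 3)*(s + 5)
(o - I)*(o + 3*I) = o^2 + 2*I*o + 3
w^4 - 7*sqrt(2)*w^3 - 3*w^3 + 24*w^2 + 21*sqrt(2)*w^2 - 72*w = w*(w - 3)*(w - 4*sqrt(2))*(w - 3*sqrt(2))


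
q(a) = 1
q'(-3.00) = 0.00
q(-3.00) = 1.00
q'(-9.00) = 0.00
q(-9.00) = 1.00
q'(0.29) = 0.00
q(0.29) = 1.00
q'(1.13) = 0.00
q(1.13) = 1.00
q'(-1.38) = 0.00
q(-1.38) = 1.00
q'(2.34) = 0.00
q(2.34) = 1.00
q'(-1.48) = 0.00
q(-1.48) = 1.00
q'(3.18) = 0.00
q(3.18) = 1.00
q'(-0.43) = 0.00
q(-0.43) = 1.00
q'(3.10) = 0.00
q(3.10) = 1.00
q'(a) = 0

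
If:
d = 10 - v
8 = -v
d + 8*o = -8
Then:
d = 18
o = -13/4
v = -8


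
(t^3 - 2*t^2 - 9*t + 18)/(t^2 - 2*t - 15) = (t^2 - 5*t + 6)/(t - 5)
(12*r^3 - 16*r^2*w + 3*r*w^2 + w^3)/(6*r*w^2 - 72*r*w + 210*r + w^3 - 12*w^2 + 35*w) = (2*r^2 - 3*r*w + w^2)/(w^2 - 12*w + 35)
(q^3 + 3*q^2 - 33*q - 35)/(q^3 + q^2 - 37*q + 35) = (q + 1)/(q - 1)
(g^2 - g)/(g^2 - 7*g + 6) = g/(g - 6)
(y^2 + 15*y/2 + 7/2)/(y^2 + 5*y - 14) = (y + 1/2)/(y - 2)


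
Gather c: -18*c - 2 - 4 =-18*c - 6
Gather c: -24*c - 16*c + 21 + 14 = 35 - 40*c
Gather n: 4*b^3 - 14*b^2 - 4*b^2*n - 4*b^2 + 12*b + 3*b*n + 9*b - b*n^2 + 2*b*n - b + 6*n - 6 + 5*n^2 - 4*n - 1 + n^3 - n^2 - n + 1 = 4*b^3 - 18*b^2 + 20*b + n^3 + n^2*(4 - b) + n*(-4*b^2 + 5*b + 1) - 6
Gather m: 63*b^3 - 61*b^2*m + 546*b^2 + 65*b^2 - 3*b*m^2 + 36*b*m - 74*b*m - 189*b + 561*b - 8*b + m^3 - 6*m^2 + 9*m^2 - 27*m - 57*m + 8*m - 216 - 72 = 63*b^3 + 611*b^2 + 364*b + m^3 + m^2*(3 - 3*b) + m*(-61*b^2 - 38*b - 76) - 288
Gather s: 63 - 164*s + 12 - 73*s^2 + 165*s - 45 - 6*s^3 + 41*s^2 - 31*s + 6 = -6*s^3 - 32*s^2 - 30*s + 36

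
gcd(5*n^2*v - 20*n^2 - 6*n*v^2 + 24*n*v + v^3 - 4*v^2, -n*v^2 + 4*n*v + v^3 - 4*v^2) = -n*v + 4*n + v^2 - 4*v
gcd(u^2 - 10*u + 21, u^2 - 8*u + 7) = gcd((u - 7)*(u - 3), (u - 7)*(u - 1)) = u - 7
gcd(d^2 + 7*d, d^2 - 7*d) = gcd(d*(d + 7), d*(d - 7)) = d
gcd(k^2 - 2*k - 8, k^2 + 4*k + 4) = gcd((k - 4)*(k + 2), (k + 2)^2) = k + 2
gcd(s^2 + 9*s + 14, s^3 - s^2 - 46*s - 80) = s + 2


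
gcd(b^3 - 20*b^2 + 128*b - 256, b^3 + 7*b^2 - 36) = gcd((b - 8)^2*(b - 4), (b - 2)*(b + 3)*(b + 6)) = 1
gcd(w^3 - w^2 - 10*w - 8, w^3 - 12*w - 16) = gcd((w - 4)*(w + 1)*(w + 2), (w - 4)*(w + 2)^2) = w^2 - 2*w - 8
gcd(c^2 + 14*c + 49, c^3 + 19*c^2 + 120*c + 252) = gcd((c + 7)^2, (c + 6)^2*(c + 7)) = c + 7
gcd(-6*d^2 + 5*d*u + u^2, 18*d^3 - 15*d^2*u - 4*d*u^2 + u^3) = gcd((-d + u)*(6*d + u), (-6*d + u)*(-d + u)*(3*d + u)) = -d + u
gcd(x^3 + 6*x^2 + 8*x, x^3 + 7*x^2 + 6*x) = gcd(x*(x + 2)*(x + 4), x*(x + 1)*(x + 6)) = x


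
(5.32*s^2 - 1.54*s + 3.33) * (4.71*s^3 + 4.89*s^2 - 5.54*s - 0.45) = 25.0572*s^5 + 18.7614*s^4 - 21.3191*s^3 + 22.4213*s^2 - 17.7552*s - 1.4985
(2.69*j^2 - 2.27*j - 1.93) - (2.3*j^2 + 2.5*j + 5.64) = 0.39*j^2 - 4.77*j - 7.57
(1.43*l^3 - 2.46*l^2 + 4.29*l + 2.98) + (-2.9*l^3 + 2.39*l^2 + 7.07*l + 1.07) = -1.47*l^3 - 0.0699999999999998*l^2 + 11.36*l + 4.05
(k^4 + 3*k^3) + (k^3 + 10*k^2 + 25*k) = k^4 + 4*k^3 + 10*k^2 + 25*k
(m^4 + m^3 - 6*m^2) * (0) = 0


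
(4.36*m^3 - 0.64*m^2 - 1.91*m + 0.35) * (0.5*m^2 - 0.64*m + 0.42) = 2.18*m^5 - 3.1104*m^4 + 1.2858*m^3 + 1.1286*m^2 - 1.0262*m + 0.147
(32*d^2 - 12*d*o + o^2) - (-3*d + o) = 32*d^2 - 12*d*o + 3*d + o^2 - o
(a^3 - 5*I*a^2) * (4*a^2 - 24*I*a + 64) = 4*a^5 - 44*I*a^4 - 56*a^3 - 320*I*a^2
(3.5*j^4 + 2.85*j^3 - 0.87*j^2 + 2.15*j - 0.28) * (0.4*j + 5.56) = 1.4*j^5 + 20.6*j^4 + 15.498*j^3 - 3.9772*j^2 + 11.842*j - 1.5568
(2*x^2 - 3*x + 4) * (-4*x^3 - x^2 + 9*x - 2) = -8*x^5 + 10*x^4 + 5*x^3 - 35*x^2 + 42*x - 8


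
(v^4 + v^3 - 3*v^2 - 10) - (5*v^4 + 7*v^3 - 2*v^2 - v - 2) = -4*v^4 - 6*v^3 - v^2 + v - 8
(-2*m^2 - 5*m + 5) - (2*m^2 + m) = -4*m^2 - 6*m + 5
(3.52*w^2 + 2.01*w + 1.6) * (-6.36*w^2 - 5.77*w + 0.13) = -22.3872*w^4 - 33.094*w^3 - 21.3161*w^2 - 8.9707*w + 0.208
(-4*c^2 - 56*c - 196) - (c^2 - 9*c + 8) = -5*c^2 - 47*c - 204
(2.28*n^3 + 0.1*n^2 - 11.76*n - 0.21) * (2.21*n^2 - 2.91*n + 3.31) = 5.0388*n^5 - 6.4138*n^4 - 18.7338*n^3 + 34.0885*n^2 - 38.3145*n - 0.6951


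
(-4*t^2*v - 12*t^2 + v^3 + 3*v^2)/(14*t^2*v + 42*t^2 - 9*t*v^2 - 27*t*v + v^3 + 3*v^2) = (-2*t - v)/(7*t - v)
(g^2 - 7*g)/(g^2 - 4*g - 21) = g/(g + 3)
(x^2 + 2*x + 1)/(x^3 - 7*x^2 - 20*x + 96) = (x^2 + 2*x + 1)/(x^3 - 7*x^2 - 20*x + 96)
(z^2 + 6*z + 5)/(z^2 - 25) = (z + 1)/(z - 5)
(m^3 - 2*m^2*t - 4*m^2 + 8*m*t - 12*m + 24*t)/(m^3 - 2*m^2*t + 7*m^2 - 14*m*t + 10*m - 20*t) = (m - 6)/(m + 5)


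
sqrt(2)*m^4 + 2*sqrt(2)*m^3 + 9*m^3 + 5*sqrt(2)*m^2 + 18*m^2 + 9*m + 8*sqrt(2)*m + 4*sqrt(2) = (m + 1)^2*(m + 4*sqrt(2))*(sqrt(2)*m + 1)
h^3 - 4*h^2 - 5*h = h*(h - 5)*(h + 1)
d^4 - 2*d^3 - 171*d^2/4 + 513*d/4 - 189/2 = (d - 6)*(d - 3/2)^2*(d + 7)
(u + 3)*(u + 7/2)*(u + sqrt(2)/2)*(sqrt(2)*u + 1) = sqrt(2)*u^4 + 2*u^3 + 13*sqrt(2)*u^3/2 + 13*u^2 + 11*sqrt(2)*u^2 + 13*sqrt(2)*u/4 + 21*u + 21*sqrt(2)/4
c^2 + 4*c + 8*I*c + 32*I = (c + 4)*(c + 8*I)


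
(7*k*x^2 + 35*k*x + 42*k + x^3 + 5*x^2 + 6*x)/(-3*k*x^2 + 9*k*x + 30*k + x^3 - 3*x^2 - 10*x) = (7*k*x + 21*k + x^2 + 3*x)/(-3*k*x + 15*k + x^2 - 5*x)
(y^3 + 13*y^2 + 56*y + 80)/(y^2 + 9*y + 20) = y + 4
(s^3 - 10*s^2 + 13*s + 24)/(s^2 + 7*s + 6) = (s^2 - 11*s + 24)/(s + 6)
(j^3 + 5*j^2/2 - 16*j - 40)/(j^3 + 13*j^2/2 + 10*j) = (j - 4)/j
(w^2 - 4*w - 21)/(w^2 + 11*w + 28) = (w^2 - 4*w - 21)/(w^2 + 11*w + 28)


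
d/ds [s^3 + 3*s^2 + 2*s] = 3*s^2 + 6*s + 2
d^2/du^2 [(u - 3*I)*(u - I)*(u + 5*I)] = 6*u + 2*I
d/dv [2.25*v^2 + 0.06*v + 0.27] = 4.5*v + 0.06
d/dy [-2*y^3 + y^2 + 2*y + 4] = -6*y^2 + 2*y + 2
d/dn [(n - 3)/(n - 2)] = (n - 2)^(-2)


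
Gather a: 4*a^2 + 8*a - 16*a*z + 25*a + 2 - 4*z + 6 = 4*a^2 + a*(33 - 16*z) - 4*z + 8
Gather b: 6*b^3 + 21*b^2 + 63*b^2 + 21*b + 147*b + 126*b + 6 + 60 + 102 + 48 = 6*b^3 + 84*b^2 + 294*b + 216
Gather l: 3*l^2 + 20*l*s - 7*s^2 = 3*l^2 + 20*l*s - 7*s^2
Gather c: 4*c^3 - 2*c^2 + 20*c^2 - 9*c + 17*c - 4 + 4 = 4*c^3 + 18*c^2 + 8*c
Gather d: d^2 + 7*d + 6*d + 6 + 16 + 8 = d^2 + 13*d + 30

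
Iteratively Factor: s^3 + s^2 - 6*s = (s + 3)*(s^2 - 2*s) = (s - 2)*(s + 3)*(s)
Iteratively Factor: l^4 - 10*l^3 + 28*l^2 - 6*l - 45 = (l + 1)*(l^3 - 11*l^2 + 39*l - 45) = (l - 5)*(l + 1)*(l^2 - 6*l + 9) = (l - 5)*(l - 3)*(l + 1)*(l - 3)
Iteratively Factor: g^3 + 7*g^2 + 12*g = (g + 3)*(g^2 + 4*g) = g*(g + 3)*(g + 4)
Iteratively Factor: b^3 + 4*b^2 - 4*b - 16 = (b + 2)*(b^2 + 2*b - 8) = (b - 2)*(b + 2)*(b + 4)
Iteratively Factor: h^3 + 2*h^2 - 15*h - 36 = (h + 3)*(h^2 - h - 12) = (h + 3)^2*(h - 4)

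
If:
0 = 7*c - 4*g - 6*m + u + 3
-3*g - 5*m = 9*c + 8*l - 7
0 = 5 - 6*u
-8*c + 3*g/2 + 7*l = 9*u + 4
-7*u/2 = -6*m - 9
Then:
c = -4295/20556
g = 86891/41112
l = 78209/82224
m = -73/72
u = 5/6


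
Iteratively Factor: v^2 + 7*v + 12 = (v + 3)*(v + 4)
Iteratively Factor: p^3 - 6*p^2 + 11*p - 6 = (p - 1)*(p^2 - 5*p + 6) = (p - 2)*(p - 1)*(p - 3)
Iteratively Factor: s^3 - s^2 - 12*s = (s - 4)*(s^2 + 3*s) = s*(s - 4)*(s + 3)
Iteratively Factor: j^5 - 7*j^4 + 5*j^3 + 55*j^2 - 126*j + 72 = (j + 3)*(j^4 - 10*j^3 + 35*j^2 - 50*j + 24) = (j - 2)*(j + 3)*(j^3 - 8*j^2 + 19*j - 12) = (j - 2)*(j - 1)*(j + 3)*(j^2 - 7*j + 12) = (j - 3)*(j - 2)*(j - 1)*(j + 3)*(j - 4)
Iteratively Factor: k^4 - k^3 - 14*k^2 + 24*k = (k - 2)*(k^3 + k^2 - 12*k) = (k - 2)*(k + 4)*(k^2 - 3*k) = k*(k - 2)*(k + 4)*(k - 3)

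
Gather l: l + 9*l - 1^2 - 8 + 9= 10*l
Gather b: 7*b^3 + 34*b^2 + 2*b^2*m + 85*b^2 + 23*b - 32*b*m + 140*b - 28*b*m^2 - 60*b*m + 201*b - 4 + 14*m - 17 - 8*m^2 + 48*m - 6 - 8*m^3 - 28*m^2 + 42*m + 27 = 7*b^3 + b^2*(2*m + 119) + b*(-28*m^2 - 92*m + 364) - 8*m^3 - 36*m^2 + 104*m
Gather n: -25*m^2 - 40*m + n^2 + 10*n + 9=-25*m^2 - 40*m + n^2 + 10*n + 9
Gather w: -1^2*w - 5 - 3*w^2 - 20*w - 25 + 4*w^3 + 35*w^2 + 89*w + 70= 4*w^3 + 32*w^2 + 68*w + 40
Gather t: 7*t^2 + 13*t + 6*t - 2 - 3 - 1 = 7*t^2 + 19*t - 6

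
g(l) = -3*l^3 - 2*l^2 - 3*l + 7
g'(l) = -9*l^2 - 4*l - 3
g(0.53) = 4.40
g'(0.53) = -7.65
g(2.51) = -60.57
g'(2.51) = -69.74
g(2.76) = -79.59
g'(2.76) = -82.60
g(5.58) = -593.24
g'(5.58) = -305.55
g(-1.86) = 24.97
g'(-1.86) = -26.70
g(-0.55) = 8.54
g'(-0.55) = -3.52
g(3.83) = -202.37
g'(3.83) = -150.34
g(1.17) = -4.05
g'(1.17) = -20.00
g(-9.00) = 2059.00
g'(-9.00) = -696.00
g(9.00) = -2369.00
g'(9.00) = -768.00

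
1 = 1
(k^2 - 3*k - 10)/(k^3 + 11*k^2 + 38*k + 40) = (k - 5)/(k^2 + 9*k + 20)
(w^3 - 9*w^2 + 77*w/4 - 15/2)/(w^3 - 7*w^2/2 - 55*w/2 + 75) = (w - 1/2)/(w + 5)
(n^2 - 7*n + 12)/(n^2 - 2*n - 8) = (n - 3)/(n + 2)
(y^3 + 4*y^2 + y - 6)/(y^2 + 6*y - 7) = (y^2 + 5*y + 6)/(y + 7)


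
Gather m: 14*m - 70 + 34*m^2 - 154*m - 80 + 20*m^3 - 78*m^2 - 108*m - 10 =20*m^3 - 44*m^2 - 248*m - 160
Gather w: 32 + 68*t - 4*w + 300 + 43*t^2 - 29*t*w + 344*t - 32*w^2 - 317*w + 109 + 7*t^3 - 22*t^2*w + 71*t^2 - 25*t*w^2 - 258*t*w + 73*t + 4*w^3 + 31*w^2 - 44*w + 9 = 7*t^3 + 114*t^2 + 485*t + 4*w^3 + w^2*(-25*t - 1) + w*(-22*t^2 - 287*t - 365) + 450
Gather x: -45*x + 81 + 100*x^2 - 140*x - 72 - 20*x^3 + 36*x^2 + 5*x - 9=-20*x^3 + 136*x^2 - 180*x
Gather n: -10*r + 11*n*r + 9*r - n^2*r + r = -n^2*r + 11*n*r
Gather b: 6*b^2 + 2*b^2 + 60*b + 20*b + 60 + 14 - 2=8*b^2 + 80*b + 72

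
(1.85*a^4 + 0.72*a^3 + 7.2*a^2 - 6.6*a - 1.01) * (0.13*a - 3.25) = 0.2405*a^5 - 5.9189*a^4 - 1.404*a^3 - 24.258*a^2 + 21.3187*a + 3.2825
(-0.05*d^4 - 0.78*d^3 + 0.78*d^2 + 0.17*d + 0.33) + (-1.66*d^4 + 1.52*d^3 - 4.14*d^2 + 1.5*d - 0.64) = -1.71*d^4 + 0.74*d^3 - 3.36*d^2 + 1.67*d - 0.31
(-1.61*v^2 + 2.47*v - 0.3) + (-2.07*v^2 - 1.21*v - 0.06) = -3.68*v^2 + 1.26*v - 0.36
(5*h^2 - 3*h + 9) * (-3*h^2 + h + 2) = -15*h^4 + 14*h^3 - 20*h^2 + 3*h + 18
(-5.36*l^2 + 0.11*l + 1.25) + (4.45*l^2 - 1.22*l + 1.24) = -0.91*l^2 - 1.11*l + 2.49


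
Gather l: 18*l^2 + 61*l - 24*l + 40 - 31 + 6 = 18*l^2 + 37*l + 15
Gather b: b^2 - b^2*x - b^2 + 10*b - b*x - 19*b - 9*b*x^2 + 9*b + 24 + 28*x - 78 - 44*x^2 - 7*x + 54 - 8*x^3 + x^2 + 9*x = -b^2*x + b*(-9*x^2 - x) - 8*x^3 - 43*x^2 + 30*x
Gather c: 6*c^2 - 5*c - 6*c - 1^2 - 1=6*c^2 - 11*c - 2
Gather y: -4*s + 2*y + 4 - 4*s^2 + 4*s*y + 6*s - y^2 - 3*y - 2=-4*s^2 + 2*s - y^2 + y*(4*s - 1) + 2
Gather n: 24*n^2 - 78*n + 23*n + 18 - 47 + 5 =24*n^2 - 55*n - 24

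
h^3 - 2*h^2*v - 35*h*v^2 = h*(h - 7*v)*(h + 5*v)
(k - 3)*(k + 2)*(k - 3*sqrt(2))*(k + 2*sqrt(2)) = k^4 - sqrt(2)*k^3 - k^3 - 18*k^2 + sqrt(2)*k^2 + 6*sqrt(2)*k + 12*k + 72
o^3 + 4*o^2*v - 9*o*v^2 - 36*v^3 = (o - 3*v)*(o + 3*v)*(o + 4*v)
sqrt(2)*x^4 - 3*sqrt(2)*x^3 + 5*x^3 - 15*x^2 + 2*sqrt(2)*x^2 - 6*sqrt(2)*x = x*(x - 3)*(x + 2*sqrt(2))*(sqrt(2)*x + 1)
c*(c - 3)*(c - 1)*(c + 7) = c^4 + 3*c^3 - 25*c^2 + 21*c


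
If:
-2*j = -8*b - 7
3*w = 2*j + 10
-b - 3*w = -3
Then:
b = -14/9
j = -49/18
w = 41/27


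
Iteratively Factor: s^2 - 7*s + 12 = (s - 3)*(s - 4)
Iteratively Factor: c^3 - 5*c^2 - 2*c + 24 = (c - 3)*(c^2 - 2*c - 8) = (c - 3)*(c + 2)*(c - 4)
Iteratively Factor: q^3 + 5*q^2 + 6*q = (q + 3)*(q^2 + 2*q) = (q + 2)*(q + 3)*(q)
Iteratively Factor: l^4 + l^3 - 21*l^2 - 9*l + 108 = (l + 4)*(l^3 - 3*l^2 - 9*l + 27) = (l + 3)*(l + 4)*(l^2 - 6*l + 9) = (l - 3)*(l + 3)*(l + 4)*(l - 3)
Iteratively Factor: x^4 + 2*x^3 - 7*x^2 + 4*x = (x - 1)*(x^3 + 3*x^2 - 4*x) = (x - 1)*(x + 4)*(x^2 - x) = x*(x - 1)*(x + 4)*(x - 1)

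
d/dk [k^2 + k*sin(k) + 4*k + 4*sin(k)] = k*cos(k) + 2*k + sin(k) + 4*cos(k) + 4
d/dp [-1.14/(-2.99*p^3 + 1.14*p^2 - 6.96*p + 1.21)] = (-10.2258*p^2 + 2.5992*p - 7.9344)/(2.99*p^3 - 1.14*p^2 + 6.96*p - 1.21)^2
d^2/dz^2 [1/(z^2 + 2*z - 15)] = 2*(-z^2 - 2*z + 4*(z + 1)^2 + 15)/(z^2 + 2*z - 15)^3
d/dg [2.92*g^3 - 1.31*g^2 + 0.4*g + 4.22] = 8.76*g^2 - 2.62*g + 0.4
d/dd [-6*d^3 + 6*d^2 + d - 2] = -18*d^2 + 12*d + 1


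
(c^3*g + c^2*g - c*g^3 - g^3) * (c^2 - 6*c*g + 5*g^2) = c^5*g - 6*c^4*g^2 + c^4*g + 4*c^3*g^3 - 6*c^3*g^2 + 6*c^2*g^4 + 4*c^2*g^3 - 5*c*g^5 + 6*c*g^4 - 5*g^5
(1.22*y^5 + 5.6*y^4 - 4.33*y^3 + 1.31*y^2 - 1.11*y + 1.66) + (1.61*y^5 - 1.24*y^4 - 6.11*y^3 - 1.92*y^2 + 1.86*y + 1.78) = 2.83*y^5 + 4.36*y^4 - 10.44*y^3 - 0.61*y^2 + 0.75*y + 3.44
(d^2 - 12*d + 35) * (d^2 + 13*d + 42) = d^4 + d^3 - 79*d^2 - 49*d + 1470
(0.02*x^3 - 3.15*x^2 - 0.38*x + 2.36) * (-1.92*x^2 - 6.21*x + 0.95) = -0.0384*x^5 + 5.9238*x^4 + 20.3101*x^3 - 5.1639*x^2 - 15.0166*x + 2.242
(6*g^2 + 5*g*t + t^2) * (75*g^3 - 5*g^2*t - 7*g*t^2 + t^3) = 450*g^5 + 345*g^4*t + 8*g^3*t^2 - 34*g^2*t^3 - 2*g*t^4 + t^5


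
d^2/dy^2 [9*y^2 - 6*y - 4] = 18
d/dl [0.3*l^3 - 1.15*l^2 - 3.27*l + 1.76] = 0.9*l^2 - 2.3*l - 3.27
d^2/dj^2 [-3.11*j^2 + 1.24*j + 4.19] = -6.22000000000000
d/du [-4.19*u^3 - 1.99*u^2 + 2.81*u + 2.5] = -12.57*u^2 - 3.98*u + 2.81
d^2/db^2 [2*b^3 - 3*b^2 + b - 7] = 12*b - 6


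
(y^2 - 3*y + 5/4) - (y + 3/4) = y^2 - 4*y + 1/2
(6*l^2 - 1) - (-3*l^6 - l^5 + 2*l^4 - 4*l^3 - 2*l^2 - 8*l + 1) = 3*l^6 + l^5 - 2*l^4 + 4*l^3 + 8*l^2 + 8*l - 2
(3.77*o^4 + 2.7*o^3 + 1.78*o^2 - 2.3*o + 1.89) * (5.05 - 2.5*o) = -9.425*o^5 + 12.2885*o^4 + 9.185*o^3 + 14.739*o^2 - 16.34*o + 9.5445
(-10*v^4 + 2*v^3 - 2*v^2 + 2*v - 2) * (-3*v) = 30*v^5 - 6*v^4 + 6*v^3 - 6*v^2 + 6*v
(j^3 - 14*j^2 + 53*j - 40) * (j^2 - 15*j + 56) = j^5 - 29*j^4 + 319*j^3 - 1619*j^2 + 3568*j - 2240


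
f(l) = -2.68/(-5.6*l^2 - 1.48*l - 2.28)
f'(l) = -2.68*(11.2*l + 1.48)/(-5.6*l^2 - 1.48*l - 2.28)^2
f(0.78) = 0.39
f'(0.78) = -0.58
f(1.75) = 0.12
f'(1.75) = -0.12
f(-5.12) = 0.02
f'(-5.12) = 0.01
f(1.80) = 0.12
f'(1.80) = -0.11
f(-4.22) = 0.03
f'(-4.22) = 0.01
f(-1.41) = 0.24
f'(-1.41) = 0.30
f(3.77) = 0.03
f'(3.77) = -0.02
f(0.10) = 1.08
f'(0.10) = -1.13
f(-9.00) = 0.01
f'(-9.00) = 0.00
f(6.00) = 0.01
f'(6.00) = -0.00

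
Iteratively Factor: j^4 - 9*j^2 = (j + 3)*(j^3 - 3*j^2) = j*(j + 3)*(j^2 - 3*j) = j^2*(j + 3)*(j - 3)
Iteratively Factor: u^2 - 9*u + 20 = (u - 5)*(u - 4)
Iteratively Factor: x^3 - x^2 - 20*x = (x)*(x^2 - x - 20) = x*(x - 5)*(x + 4)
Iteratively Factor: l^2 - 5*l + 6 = (l - 2)*(l - 3)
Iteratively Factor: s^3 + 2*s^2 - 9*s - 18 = (s + 3)*(s^2 - s - 6) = (s - 3)*(s + 3)*(s + 2)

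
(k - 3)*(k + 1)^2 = k^3 - k^2 - 5*k - 3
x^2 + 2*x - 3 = (x - 1)*(x + 3)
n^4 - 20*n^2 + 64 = (n - 4)*(n - 2)*(n + 2)*(n + 4)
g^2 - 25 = (g - 5)*(g + 5)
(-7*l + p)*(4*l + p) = -28*l^2 - 3*l*p + p^2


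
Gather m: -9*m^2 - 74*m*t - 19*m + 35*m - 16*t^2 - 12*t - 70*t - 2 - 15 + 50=-9*m^2 + m*(16 - 74*t) - 16*t^2 - 82*t + 33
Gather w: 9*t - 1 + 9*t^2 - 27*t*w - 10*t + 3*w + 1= 9*t^2 - t + w*(3 - 27*t)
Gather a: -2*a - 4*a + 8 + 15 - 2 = 21 - 6*a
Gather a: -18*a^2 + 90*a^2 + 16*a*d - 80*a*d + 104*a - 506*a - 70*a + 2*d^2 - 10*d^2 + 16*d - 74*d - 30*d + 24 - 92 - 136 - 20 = 72*a^2 + a*(-64*d - 472) - 8*d^2 - 88*d - 224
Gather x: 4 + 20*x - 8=20*x - 4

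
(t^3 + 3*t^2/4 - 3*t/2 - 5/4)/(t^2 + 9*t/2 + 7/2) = (4*t^2 - t - 5)/(2*(2*t + 7))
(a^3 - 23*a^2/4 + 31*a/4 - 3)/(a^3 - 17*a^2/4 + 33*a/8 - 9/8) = 2*(a^2 - 5*a + 4)/(2*a^2 - 7*a + 3)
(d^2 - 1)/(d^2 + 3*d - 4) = (d + 1)/(d + 4)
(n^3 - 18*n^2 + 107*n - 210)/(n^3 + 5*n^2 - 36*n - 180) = (n^2 - 12*n + 35)/(n^2 + 11*n + 30)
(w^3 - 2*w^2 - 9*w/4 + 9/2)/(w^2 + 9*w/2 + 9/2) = (w^2 - 7*w/2 + 3)/(w + 3)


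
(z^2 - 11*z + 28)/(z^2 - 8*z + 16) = (z - 7)/(z - 4)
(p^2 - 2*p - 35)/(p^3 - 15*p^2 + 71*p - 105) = (p + 5)/(p^2 - 8*p + 15)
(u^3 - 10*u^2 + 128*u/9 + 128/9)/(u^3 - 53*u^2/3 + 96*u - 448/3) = (u + 2/3)/(u - 7)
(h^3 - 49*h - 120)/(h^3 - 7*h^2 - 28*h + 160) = (h + 3)/(h - 4)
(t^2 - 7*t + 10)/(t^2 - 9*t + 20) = (t - 2)/(t - 4)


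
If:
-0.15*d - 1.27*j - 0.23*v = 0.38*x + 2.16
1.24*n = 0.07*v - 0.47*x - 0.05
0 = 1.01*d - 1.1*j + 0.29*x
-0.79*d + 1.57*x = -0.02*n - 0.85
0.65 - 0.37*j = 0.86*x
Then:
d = 1.41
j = 1.34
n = -1.12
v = -17.99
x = 0.18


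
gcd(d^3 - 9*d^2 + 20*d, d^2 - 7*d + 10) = d - 5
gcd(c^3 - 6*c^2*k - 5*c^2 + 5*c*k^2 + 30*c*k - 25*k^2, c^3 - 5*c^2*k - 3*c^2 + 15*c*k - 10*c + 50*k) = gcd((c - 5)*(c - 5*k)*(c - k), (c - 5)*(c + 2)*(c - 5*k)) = c^2 - 5*c*k - 5*c + 25*k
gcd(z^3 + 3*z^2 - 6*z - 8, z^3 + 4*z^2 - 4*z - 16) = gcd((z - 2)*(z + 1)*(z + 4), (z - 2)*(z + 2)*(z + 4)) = z^2 + 2*z - 8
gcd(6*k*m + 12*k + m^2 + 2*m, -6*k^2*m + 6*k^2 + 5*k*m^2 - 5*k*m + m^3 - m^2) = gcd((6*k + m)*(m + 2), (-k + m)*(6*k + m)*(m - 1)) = 6*k + m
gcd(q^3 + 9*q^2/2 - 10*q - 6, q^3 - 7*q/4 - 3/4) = q + 1/2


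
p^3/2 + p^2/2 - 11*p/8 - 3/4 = (p/2 + 1)*(p - 3/2)*(p + 1/2)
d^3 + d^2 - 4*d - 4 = (d - 2)*(d + 1)*(d + 2)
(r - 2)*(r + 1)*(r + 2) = r^3 + r^2 - 4*r - 4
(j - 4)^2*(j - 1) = j^3 - 9*j^2 + 24*j - 16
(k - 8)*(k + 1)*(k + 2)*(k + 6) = k^4 + k^3 - 52*k^2 - 148*k - 96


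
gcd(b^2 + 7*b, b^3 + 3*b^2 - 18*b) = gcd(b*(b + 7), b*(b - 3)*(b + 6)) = b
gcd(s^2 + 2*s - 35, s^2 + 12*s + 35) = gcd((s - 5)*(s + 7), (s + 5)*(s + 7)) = s + 7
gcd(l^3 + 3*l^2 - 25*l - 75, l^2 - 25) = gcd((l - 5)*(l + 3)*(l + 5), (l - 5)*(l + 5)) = l^2 - 25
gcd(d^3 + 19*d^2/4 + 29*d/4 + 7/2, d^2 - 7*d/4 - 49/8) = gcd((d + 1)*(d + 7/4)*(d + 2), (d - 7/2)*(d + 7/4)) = d + 7/4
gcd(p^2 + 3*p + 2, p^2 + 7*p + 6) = p + 1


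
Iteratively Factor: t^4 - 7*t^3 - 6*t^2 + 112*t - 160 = (t - 2)*(t^3 - 5*t^2 - 16*t + 80) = (t - 5)*(t - 2)*(t^2 - 16) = (t - 5)*(t - 4)*(t - 2)*(t + 4)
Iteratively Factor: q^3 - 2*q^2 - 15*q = (q - 5)*(q^2 + 3*q) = q*(q - 5)*(q + 3)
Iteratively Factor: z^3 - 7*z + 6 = (z - 1)*(z^2 + z - 6) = (z - 1)*(z + 3)*(z - 2)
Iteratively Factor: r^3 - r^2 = (r)*(r^2 - r) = r^2*(r - 1)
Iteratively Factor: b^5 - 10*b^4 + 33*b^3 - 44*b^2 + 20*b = (b - 1)*(b^4 - 9*b^3 + 24*b^2 - 20*b) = (b - 2)*(b - 1)*(b^3 - 7*b^2 + 10*b) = (b - 5)*(b - 2)*(b - 1)*(b^2 - 2*b) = b*(b - 5)*(b - 2)*(b - 1)*(b - 2)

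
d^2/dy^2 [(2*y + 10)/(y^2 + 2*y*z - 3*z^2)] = 4*(4*(y + 5)*(y + z)^2 - (3*y + 2*z + 5)*(y^2 + 2*y*z - 3*z^2))/(y^2 + 2*y*z - 3*z^2)^3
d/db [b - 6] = 1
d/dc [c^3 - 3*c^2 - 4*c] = 3*c^2 - 6*c - 4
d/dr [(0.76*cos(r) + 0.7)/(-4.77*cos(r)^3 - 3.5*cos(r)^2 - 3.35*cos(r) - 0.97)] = -(7.2504*cos(r)^3 + 12.677*cos(r)^2 + 4.90000000000001*cos(r) + 1.6078)*sin(r)/(4.77*cos(r)^3 + 3.5*cos(r)^2 + 3.35*cos(r) + 0.97)^2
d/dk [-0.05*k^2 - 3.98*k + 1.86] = -0.1*k - 3.98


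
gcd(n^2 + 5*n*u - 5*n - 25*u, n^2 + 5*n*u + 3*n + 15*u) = n + 5*u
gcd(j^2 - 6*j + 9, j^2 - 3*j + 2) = 1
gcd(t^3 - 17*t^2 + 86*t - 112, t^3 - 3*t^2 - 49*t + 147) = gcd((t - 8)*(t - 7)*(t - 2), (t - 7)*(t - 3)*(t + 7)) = t - 7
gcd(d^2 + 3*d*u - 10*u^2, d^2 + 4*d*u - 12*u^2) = -d + 2*u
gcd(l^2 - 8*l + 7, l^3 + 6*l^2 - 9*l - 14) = 1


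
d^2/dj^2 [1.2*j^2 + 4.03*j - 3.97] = 2.40000000000000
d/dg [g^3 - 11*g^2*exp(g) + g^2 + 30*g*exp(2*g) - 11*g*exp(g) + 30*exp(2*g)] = -11*g^2*exp(g) + 3*g^2 + 60*g*exp(2*g) - 33*g*exp(g) + 2*g + 90*exp(2*g) - 11*exp(g)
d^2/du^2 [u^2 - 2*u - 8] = 2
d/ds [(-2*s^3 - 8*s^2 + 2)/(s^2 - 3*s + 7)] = 2*(-s^4 + 6*s^3 - 9*s^2 - 58*s + 3)/(s^4 - 6*s^3 + 23*s^2 - 42*s + 49)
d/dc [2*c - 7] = 2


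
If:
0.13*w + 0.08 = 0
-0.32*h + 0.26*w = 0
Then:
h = -0.50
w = -0.62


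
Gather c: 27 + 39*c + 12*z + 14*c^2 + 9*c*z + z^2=14*c^2 + c*(9*z + 39) + z^2 + 12*z + 27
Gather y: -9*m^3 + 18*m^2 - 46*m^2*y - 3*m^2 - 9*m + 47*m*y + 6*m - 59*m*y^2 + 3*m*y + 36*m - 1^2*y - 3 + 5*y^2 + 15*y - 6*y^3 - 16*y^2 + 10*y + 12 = -9*m^3 + 15*m^2 + 33*m - 6*y^3 + y^2*(-59*m - 11) + y*(-46*m^2 + 50*m + 24) + 9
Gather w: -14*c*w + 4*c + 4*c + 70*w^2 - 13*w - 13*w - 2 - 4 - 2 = 8*c + 70*w^2 + w*(-14*c - 26) - 8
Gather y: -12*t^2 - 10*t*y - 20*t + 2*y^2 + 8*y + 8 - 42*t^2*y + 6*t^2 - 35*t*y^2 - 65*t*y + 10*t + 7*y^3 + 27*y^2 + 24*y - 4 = -6*t^2 - 10*t + 7*y^3 + y^2*(29 - 35*t) + y*(-42*t^2 - 75*t + 32) + 4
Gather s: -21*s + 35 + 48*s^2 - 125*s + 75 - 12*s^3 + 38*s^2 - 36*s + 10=-12*s^3 + 86*s^2 - 182*s + 120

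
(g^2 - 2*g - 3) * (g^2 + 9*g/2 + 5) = g^4 + 5*g^3/2 - 7*g^2 - 47*g/2 - 15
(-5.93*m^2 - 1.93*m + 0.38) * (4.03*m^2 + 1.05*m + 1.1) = -23.8979*m^4 - 14.0044*m^3 - 7.0181*m^2 - 1.724*m + 0.418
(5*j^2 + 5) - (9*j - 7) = 5*j^2 - 9*j + 12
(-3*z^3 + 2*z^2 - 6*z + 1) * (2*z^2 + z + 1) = -6*z^5 + z^4 - 13*z^3 - 2*z^2 - 5*z + 1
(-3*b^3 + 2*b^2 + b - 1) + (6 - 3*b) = -3*b^3 + 2*b^2 - 2*b + 5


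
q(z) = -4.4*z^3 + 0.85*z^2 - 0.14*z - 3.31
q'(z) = -13.2*z^2 + 1.7*z - 0.14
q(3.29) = -151.26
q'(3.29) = -137.43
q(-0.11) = -3.28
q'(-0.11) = -0.49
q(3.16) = -134.10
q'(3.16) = -126.58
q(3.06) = -121.85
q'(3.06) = -118.54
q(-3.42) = 183.12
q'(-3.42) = -160.35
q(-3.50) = 196.24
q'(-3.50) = -167.79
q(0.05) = -3.32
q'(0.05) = -0.09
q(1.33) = -12.34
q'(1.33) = -21.23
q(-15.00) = 15040.04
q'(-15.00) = -2995.64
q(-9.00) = 3274.40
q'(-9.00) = -1084.64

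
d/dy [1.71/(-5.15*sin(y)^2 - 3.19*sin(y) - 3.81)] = (17.613*sin(y) + 5.4549)*cos(y)/(5.15*sin(y)^2 + 3.19*sin(y) + 3.81)^2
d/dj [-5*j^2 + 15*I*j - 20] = -10*j + 15*I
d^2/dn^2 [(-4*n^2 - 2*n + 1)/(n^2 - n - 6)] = 2*(-6*n^3 - 69*n^2 - 39*n - 125)/(n^6 - 3*n^5 - 15*n^4 + 35*n^3 + 90*n^2 - 108*n - 216)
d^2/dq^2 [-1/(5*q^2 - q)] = 2*(5*q*(5*q - 1) - (10*q - 1)^2)/(q^3*(5*q - 1)^3)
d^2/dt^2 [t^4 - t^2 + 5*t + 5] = 12*t^2 - 2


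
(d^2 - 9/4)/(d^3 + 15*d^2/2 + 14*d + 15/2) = (d - 3/2)/(d^2 + 6*d + 5)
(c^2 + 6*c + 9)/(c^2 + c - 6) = (c + 3)/(c - 2)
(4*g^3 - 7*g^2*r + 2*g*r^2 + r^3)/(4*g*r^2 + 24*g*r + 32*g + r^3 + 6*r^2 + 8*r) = (g^2 - 2*g*r + r^2)/(r^2 + 6*r + 8)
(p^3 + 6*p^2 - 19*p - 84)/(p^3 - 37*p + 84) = (p + 3)/(p - 3)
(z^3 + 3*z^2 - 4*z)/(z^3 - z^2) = (z + 4)/z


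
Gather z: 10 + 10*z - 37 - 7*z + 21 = 3*z - 6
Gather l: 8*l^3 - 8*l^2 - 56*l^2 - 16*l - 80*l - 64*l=8*l^3 - 64*l^2 - 160*l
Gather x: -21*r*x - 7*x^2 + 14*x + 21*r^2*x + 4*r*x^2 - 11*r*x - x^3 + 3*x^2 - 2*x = -x^3 + x^2*(4*r - 4) + x*(21*r^2 - 32*r + 12)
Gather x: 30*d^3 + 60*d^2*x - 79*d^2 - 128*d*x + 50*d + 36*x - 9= 30*d^3 - 79*d^2 + 50*d + x*(60*d^2 - 128*d + 36) - 9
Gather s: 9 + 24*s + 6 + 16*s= 40*s + 15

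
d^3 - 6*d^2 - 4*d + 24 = (d - 6)*(d - 2)*(d + 2)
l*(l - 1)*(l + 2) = l^3 + l^2 - 2*l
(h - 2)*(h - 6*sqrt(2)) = h^2 - 6*sqrt(2)*h - 2*h + 12*sqrt(2)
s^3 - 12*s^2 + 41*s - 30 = (s - 6)*(s - 5)*(s - 1)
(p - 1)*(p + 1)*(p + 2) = p^3 + 2*p^2 - p - 2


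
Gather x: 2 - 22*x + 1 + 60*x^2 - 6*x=60*x^2 - 28*x + 3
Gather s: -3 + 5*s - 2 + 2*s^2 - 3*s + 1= 2*s^2 + 2*s - 4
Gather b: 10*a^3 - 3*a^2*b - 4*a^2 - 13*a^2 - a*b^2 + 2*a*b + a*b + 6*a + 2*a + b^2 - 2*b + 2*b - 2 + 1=10*a^3 - 17*a^2 + 8*a + b^2*(1 - a) + b*(-3*a^2 + 3*a) - 1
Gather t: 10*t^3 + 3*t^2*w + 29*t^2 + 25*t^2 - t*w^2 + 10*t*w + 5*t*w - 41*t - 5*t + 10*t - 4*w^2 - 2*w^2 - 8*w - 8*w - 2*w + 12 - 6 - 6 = 10*t^3 + t^2*(3*w + 54) + t*(-w^2 + 15*w - 36) - 6*w^2 - 18*w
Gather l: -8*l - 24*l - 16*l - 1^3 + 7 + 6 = 12 - 48*l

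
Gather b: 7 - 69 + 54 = -8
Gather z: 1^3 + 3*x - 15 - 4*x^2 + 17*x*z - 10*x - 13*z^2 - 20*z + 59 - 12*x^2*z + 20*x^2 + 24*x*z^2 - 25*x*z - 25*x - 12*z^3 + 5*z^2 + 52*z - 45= 16*x^2 - 32*x - 12*z^3 + z^2*(24*x - 8) + z*(-12*x^2 - 8*x + 32)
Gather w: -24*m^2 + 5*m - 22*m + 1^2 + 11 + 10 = -24*m^2 - 17*m + 22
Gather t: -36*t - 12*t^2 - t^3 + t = -t^3 - 12*t^2 - 35*t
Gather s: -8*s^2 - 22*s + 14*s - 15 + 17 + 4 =-8*s^2 - 8*s + 6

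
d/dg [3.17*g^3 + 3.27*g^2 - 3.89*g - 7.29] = 9.51*g^2 + 6.54*g - 3.89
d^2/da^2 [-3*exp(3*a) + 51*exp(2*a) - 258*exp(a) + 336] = (-27*exp(2*a) + 204*exp(a) - 258)*exp(a)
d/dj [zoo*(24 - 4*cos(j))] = zoo*sin(j)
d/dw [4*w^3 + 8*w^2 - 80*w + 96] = 12*w^2 + 16*w - 80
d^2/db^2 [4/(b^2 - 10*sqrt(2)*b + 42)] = 8*(-b^2 + 10*sqrt(2)*b + 4*(b - 5*sqrt(2))^2 - 42)/(b^2 - 10*sqrt(2)*b + 42)^3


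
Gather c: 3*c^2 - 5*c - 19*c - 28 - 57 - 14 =3*c^2 - 24*c - 99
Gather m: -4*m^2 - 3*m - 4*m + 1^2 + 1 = -4*m^2 - 7*m + 2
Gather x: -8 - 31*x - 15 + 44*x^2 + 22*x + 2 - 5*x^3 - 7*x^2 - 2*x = -5*x^3 + 37*x^2 - 11*x - 21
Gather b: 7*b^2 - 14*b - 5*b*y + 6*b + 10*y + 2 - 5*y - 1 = 7*b^2 + b*(-5*y - 8) + 5*y + 1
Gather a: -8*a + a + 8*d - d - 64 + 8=-7*a + 7*d - 56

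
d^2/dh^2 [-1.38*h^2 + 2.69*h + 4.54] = -2.76000000000000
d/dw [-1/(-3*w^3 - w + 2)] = (-9*w^2 - 1)/(3*w^3 + w - 2)^2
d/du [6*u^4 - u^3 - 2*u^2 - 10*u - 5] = 24*u^3 - 3*u^2 - 4*u - 10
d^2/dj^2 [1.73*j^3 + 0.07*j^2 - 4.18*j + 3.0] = 10.38*j + 0.14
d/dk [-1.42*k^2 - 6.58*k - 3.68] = -2.84*k - 6.58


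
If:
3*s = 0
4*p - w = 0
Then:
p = w/4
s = 0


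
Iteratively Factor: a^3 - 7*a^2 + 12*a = (a)*(a^2 - 7*a + 12) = a*(a - 4)*(a - 3)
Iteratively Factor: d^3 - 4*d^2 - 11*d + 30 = (d - 5)*(d^2 + d - 6) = (d - 5)*(d - 2)*(d + 3)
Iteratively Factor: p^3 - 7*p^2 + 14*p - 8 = (p - 1)*(p^2 - 6*p + 8) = (p - 4)*(p - 1)*(p - 2)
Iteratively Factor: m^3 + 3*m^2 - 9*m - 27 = (m + 3)*(m^2 - 9) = (m + 3)^2*(m - 3)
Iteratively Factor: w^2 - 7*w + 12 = (w - 3)*(w - 4)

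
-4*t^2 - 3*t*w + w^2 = (-4*t + w)*(t + w)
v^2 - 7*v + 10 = (v - 5)*(v - 2)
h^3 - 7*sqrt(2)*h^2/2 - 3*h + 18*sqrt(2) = (h - 3*sqrt(2))*(h - 2*sqrt(2))*(h + 3*sqrt(2)/2)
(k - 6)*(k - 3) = k^2 - 9*k + 18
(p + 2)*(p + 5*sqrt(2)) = p^2 + 2*p + 5*sqrt(2)*p + 10*sqrt(2)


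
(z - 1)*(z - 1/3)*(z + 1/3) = z^3 - z^2 - z/9 + 1/9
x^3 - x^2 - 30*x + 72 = (x - 4)*(x - 3)*(x + 6)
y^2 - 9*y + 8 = (y - 8)*(y - 1)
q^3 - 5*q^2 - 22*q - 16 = (q - 8)*(q + 1)*(q + 2)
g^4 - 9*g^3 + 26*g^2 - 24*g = g*(g - 4)*(g - 3)*(g - 2)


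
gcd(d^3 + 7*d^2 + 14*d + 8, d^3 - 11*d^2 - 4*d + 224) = d + 4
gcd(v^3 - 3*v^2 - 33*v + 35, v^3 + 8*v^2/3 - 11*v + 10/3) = v + 5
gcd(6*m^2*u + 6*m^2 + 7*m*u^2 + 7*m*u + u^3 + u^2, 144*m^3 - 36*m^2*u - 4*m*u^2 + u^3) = 6*m + u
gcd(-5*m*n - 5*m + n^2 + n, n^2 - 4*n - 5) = n + 1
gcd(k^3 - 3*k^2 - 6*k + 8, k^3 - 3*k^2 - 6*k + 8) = k^3 - 3*k^2 - 6*k + 8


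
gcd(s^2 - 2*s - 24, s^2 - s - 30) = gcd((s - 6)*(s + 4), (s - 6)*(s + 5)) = s - 6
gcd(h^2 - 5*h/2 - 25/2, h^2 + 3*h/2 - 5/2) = h + 5/2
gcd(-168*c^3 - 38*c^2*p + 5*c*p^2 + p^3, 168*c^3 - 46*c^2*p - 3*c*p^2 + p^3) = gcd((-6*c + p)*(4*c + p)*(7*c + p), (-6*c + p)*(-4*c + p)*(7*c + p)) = -42*c^2 + c*p + p^2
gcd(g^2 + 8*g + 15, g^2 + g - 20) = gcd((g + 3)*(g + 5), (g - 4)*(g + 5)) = g + 5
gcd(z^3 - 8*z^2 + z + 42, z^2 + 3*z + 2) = z + 2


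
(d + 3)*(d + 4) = d^2 + 7*d + 12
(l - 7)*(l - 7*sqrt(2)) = l^2 - 7*sqrt(2)*l - 7*l + 49*sqrt(2)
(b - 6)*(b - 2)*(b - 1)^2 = b^4 - 10*b^3 + 29*b^2 - 32*b + 12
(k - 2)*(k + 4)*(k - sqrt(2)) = k^3 - sqrt(2)*k^2 + 2*k^2 - 8*k - 2*sqrt(2)*k + 8*sqrt(2)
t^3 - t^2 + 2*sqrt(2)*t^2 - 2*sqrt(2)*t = t*(t - 1)*(t + 2*sqrt(2))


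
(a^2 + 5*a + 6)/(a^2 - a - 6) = (a + 3)/(a - 3)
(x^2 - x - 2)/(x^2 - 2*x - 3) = (x - 2)/(x - 3)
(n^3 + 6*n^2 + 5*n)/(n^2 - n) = (n^2 + 6*n + 5)/(n - 1)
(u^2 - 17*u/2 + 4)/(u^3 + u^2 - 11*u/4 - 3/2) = 2*(2*u^2 - 17*u + 8)/(4*u^3 + 4*u^2 - 11*u - 6)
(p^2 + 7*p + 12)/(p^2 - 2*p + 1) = (p^2 + 7*p + 12)/(p^2 - 2*p + 1)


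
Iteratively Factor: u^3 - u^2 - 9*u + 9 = (u - 3)*(u^2 + 2*u - 3) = (u - 3)*(u - 1)*(u + 3)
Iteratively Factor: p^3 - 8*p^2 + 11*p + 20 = (p - 5)*(p^2 - 3*p - 4) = (p - 5)*(p - 4)*(p + 1)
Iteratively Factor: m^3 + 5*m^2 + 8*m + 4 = (m + 2)*(m^2 + 3*m + 2) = (m + 2)^2*(m + 1)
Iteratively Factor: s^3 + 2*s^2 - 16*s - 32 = (s + 4)*(s^2 - 2*s - 8) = (s + 2)*(s + 4)*(s - 4)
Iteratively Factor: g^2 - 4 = (g + 2)*(g - 2)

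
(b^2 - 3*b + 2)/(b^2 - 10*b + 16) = (b - 1)/(b - 8)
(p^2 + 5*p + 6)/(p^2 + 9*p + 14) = (p + 3)/(p + 7)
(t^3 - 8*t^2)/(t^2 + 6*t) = t*(t - 8)/(t + 6)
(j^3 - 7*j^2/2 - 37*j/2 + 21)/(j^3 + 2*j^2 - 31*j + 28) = (j^2 - 5*j/2 - 21)/(j^2 + 3*j - 28)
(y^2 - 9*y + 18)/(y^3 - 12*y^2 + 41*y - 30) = (y - 3)/(y^2 - 6*y + 5)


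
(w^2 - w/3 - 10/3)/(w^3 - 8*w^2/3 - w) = (-3*w^2 + w + 10)/(w*(-3*w^2 + 8*w + 3))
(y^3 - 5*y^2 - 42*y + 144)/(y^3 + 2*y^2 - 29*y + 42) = (y^2 - 2*y - 48)/(y^2 + 5*y - 14)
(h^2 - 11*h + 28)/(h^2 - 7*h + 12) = (h - 7)/(h - 3)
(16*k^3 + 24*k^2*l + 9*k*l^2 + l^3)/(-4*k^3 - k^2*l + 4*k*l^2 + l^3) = (-4*k - l)/(k - l)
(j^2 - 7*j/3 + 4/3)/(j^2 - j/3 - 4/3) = (j - 1)/(j + 1)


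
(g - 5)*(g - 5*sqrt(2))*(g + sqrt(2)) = g^3 - 4*sqrt(2)*g^2 - 5*g^2 - 10*g + 20*sqrt(2)*g + 50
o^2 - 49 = (o - 7)*(o + 7)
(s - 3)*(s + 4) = s^2 + s - 12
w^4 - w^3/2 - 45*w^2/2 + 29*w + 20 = (w - 4)*(w - 2)*(w + 1/2)*(w + 5)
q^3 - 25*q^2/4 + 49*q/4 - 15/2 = (q - 3)*(q - 2)*(q - 5/4)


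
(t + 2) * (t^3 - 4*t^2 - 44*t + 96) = t^4 - 2*t^3 - 52*t^2 + 8*t + 192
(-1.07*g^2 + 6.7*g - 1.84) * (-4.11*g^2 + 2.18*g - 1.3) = 4.3977*g^4 - 29.8696*g^3 + 23.5594*g^2 - 12.7212*g + 2.392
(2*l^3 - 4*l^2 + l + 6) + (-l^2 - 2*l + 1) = 2*l^3 - 5*l^2 - l + 7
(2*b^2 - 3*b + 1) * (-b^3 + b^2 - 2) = -2*b^5 + 5*b^4 - 4*b^3 - 3*b^2 + 6*b - 2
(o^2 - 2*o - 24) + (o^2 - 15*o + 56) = 2*o^2 - 17*o + 32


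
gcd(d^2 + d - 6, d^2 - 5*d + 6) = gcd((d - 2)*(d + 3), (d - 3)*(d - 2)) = d - 2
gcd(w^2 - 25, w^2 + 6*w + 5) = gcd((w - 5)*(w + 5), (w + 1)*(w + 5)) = w + 5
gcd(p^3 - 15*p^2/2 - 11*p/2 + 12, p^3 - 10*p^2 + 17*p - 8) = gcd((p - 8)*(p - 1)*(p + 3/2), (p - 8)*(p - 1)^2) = p^2 - 9*p + 8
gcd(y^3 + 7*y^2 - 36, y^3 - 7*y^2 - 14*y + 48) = y^2 + y - 6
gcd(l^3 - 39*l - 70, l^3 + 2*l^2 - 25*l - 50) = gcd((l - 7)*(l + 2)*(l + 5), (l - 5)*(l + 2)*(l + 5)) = l^2 + 7*l + 10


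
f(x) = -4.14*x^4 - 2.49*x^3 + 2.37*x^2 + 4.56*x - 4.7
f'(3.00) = -495.57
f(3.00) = -372.26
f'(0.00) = 4.56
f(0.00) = -4.70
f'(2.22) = -202.92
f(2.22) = -110.70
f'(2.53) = -299.44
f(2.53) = -187.94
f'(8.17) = -9486.13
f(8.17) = -19612.56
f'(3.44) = -741.65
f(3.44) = -642.07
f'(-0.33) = 2.78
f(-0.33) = -5.91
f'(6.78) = -5467.87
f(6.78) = -9389.09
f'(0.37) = 4.45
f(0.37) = -2.89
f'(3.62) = -861.74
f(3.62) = -786.20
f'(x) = -16.56*x^3 - 7.47*x^2 + 4.74*x + 4.56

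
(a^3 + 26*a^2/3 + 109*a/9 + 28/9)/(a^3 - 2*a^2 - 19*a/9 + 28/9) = (3*a^2 + 22*a + 7)/(3*a^2 - 10*a + 7)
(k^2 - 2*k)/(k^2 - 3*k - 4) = k*(2 - k)/(-k^2 + 3*k + 4)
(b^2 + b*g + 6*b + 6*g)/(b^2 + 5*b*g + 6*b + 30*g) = (b + g)/(b + 5*g)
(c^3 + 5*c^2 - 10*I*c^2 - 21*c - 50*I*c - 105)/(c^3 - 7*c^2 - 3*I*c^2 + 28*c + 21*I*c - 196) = (c^2 + c*(5 - 3*I) - 15*I)/(c^2 + c*(-7 + 4*I) - 28*I)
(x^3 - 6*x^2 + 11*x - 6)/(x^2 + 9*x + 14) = (x^3 - 6*x^2 + 11*x - 6)/(x^2 + 9*x + 14)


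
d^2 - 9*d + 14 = (d - 7)*(d - 2)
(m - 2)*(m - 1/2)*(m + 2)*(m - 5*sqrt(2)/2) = m^4 - 5*sqrt(2)*m^3/2 - m^3/2 - 4*m^2 + 5*sqrt(2)*m^2/4 + 2*m + 10*sqrt(2)*m - 5*sqrt(2)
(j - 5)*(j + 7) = j^2 + 2*j - 35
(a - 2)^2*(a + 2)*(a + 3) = a^4 + a^3 - 10*a^2 - 4*a + 24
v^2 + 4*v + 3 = (v + 1)*(v + 3)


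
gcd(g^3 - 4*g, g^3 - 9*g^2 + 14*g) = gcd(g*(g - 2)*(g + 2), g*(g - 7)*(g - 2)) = g^2 - 2*g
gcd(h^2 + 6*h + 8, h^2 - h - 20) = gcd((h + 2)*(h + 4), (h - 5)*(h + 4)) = h + 4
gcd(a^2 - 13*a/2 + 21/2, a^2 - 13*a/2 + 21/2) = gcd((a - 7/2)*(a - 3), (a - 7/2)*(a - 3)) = a^2 - 13*a/2 + 21/2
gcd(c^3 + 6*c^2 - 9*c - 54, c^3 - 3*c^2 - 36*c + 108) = c^2 + 3*c - 18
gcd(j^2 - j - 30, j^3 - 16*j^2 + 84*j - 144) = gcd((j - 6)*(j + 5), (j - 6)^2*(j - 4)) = j - 6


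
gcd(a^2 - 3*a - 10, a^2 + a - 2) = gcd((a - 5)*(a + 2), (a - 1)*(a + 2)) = a + 2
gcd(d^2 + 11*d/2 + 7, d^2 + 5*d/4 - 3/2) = d + 2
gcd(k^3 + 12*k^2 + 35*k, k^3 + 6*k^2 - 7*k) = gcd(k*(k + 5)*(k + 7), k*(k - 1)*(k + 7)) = k^2 + 7*k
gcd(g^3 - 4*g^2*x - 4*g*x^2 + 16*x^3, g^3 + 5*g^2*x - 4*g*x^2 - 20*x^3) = -g^2 + 4*x^2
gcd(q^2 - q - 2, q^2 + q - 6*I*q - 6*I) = q + 1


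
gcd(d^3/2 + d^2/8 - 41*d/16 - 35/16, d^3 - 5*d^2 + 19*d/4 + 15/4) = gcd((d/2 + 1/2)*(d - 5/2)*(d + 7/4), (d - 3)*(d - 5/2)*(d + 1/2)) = d - 5/2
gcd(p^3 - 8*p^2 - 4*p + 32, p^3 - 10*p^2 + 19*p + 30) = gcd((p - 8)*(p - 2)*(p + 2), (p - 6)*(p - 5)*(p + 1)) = 1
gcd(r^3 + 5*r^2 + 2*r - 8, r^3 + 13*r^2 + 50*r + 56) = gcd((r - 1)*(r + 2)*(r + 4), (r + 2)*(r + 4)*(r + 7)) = r^2 + 6*r + 8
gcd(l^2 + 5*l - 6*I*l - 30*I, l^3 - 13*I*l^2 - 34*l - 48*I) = l - 6*I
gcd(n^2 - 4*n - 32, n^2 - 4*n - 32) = n^2 - 4*n - 32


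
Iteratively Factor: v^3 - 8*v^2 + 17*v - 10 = (v - 2)*(v^2 - 6*v + 5) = (v - 5)*(v - 2)*(v - 1)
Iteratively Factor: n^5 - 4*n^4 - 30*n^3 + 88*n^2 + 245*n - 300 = (n + 3)*(n^4 - 7*n^3 - 9*n^2 + 115*n - 100) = (n - 1)*(n + 3)*(n^3 - 6*n^2 - 15*n + 100) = (n - 5)*(n - 1)*(n + 3)*(n^2 - n - 20) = (n - 5)^2*(n - 1)*(n + 3)*(n + 4)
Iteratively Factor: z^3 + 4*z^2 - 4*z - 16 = (z + 2)*(z^2 + 2*z - 8) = (z + 2)*(z + 4)*(z - 2)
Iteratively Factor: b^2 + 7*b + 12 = (b + 3)*(b + 4)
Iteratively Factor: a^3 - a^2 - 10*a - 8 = (a + 2)*(a^2 - 3*a - 4) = (a - 4)*(a + 2)*(a + 1)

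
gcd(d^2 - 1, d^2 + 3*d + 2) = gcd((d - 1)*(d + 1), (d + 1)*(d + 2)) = d + 1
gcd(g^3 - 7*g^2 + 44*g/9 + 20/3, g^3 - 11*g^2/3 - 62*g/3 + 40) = g^2 - 23*g/3 + 10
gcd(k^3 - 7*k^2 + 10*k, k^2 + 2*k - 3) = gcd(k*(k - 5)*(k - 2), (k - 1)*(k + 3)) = 1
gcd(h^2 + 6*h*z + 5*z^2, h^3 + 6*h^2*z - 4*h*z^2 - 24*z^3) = 1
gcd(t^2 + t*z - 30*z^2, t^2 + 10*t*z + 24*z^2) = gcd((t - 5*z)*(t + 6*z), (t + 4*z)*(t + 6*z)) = t + 6*z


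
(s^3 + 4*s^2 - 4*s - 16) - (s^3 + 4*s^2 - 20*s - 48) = 16*s + 32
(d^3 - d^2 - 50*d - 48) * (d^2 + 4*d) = d^5 + 3*d^4 - 54*d^3 - 248*d^2 - 192*d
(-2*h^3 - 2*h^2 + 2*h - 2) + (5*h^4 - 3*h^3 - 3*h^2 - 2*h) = 5*h^4 - 5*h^3 - 5*h^2 - 2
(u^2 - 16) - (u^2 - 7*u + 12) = 7*u - 28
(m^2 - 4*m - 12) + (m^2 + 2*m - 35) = 2*m^2 - 2*m - 47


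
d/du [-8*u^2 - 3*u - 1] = -16*u - 3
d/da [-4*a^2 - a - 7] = -8*a - 1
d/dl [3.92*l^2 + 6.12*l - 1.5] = 7.84*l + 6.12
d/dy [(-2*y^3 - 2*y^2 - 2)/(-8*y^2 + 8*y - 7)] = 2*(8*y^4 - 16*y^3 + 13*y^2 - 2*y + 8)/(64*y^4 - 128*y^3 + 176*y^2 - 112*y + 49)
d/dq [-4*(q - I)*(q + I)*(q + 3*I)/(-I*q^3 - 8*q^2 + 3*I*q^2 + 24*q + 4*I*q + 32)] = (q^4*(-44 + 12*I) + q^3*(192 + 40*I) + q^2*(332 + 276*I) + q*(72 + 960*I) + 176 - 288*I)/(q^6 + q^5*(-6 - 16*I) + q^4*(-63 + 96*I) + q^3*(408 - 16*I) + q^2*(-48 - 384*I) + q*(-1536 - 256*I) - 1024)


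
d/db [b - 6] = 1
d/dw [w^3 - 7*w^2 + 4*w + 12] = 3*w^2 - 14*w + 4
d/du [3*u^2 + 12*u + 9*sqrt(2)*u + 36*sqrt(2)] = 6*u + 12 + 9*sqrt(2)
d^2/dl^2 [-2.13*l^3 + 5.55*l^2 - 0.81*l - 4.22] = 11.1 - 12.78*l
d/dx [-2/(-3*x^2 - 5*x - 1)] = 2*(-6*x - 5)/(3*x^2 + 5*x + 1)^2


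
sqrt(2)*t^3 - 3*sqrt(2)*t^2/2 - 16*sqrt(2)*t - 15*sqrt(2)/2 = (t - 5)*(t + 3)*(sqrt(2)*t + sqrt(2)/2)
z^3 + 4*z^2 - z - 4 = (z - 1)*(z + 1)*(z + 4)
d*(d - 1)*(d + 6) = d^3 + 5*d^2 - 6*d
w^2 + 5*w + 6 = (w + 2)*(w + 3)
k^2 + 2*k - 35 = (k - 5)*(k + 7)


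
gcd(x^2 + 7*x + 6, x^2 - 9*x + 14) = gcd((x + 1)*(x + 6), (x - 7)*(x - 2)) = 1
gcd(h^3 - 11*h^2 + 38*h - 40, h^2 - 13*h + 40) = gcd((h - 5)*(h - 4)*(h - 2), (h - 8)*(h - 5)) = h - 5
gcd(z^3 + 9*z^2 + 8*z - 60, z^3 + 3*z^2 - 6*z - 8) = z - 2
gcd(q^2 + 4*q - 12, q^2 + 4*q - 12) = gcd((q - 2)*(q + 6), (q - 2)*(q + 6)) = q^2 + 4*q - 12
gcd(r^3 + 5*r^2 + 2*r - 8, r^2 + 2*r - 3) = r - 1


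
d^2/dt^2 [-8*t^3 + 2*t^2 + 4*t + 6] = 4 - 48*t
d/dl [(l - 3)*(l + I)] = 2*l - 3 + I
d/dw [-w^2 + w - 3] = 1 - 2*w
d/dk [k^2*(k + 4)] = k*(3*k + 8)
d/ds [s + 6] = 1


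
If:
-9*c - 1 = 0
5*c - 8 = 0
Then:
No Solution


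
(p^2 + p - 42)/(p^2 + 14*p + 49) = (p - 6)/(p + 7)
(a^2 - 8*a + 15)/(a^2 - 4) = (a^2 - 8*a + 15)/(a^2 - 4)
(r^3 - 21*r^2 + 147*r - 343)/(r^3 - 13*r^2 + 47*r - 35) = (r^2 - 14*r + 49)/(r^2 - 6*r + 5)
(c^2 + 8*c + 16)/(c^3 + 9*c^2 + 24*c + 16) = 1/(c + 1)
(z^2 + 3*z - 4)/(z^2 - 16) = (z - 1)/(z - 4)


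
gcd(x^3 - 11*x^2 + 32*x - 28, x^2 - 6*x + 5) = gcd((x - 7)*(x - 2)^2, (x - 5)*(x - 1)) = 1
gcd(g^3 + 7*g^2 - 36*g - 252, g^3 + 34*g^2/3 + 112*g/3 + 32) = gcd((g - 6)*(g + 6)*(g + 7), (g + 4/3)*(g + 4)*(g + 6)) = g + 6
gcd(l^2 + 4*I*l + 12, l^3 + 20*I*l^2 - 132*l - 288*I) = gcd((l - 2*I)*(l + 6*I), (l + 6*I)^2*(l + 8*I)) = l + 6*I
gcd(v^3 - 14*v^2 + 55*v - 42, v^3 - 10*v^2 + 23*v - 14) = v^2 - 8*v + 7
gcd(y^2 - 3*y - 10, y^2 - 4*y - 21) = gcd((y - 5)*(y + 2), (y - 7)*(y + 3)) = 1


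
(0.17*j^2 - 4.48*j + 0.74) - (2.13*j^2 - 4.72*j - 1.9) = -1.96*j^2 + 0.239999999999999*j + 2.64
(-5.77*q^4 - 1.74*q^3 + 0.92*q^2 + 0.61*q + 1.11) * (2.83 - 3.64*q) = 21.0028*q^5 - 9.9955*q^4 - 8.273*q^3 + 0.3832*q^2 - 2.3141*q + 3.1413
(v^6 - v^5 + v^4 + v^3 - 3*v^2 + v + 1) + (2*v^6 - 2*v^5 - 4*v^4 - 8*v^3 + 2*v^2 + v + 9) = 3*v^6 - 3*v^5 - 3*v^4 - 7*v^3 - v^2 + 2*v + 10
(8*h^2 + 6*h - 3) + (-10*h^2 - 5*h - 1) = -2*h^2 + h - 4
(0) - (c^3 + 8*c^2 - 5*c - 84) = -c^3 - 8*c^2 + 5*c + 84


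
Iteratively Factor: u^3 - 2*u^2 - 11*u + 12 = (u - 1)*(u^2 - u - 12) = (u - 4)*(u - 1)*(u + 3)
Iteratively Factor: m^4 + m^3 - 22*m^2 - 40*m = (m + 4)*(m^3 - 3*m^2 - 10*m) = m*(m + 4)*(m^2 - 3*m - 10) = m*(m - 5)*(m + 4)*(m + 2)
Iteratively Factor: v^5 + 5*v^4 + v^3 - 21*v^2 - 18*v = (v + 3)*(v^4 + 2*v^3 - 5*v^2 - 6*v) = v*(v + 3)*(v^3 + 2*v^2 - 5*v - 6) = v*(v + 3)^2*(v^2 - v - 2) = v*(v - 2)*(v + 3)^2*(v + 1)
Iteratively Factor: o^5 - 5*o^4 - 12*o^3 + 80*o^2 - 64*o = (o)*(o^4 - 5*o^3 - 12*o^2 + 80*o - 64) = o*(o - 1)*(o^3 - 4*o^2 - 16*o + 64) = o*(o - 4)*(o - 1)*(o^2 - 16) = o*(o - 4)^2*(o - 1)*(o + 4)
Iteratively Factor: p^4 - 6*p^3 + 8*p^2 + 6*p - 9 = (p + 1)*(p^3 - 7*p^2 + 15*p - 9) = (p - 1)*(p + 1)*(p^2 - 6*p + 9) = (p - 3)*(p - 1)*(p + 1)*(p - 3)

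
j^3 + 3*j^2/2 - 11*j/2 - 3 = (j - 2)*(j + 1/2)*(j + 3)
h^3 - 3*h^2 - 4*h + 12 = (h - 3)*(h - 2)*(h + 2)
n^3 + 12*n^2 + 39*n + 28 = (n + 1)*(n + 4)*(n + 7)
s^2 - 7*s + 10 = (s - 5)*(s - 2)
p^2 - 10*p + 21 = (p - 7)*(p - 3)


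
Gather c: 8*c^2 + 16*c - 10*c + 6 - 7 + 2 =8*c^2 + 6*c + 1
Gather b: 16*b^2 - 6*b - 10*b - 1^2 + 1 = 16*b^2 - 16*b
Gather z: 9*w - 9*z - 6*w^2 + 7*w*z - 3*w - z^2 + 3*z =-6*w^2 + 6*w - z^2 + z*(7*w - 6)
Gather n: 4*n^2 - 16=4*n^2 - 16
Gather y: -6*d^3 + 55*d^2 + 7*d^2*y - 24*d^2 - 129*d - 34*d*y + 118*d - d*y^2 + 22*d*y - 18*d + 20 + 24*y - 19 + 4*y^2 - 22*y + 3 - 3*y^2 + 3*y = -6*d^3 + 31*d^2 - 29*d + y^2*(1 - d) + y*(7*d^2 - 12*d + 5) + 4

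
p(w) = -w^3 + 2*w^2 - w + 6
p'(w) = -3*w^2 + 4*w - 1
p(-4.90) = 176.57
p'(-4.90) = -92.63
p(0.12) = 5.91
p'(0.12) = -0.56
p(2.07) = 3.63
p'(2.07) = -5.57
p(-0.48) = 7.05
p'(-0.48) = -3.61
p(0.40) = 5.86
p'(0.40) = 0.12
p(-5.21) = 206.92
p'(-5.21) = -103.27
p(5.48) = -103.99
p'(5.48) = -69.17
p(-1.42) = 14.32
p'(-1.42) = -12.73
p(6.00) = -144.00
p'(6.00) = -85.00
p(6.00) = -144.00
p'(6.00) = -85.00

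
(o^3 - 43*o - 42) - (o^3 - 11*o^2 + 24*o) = 11*o^2 - 67*o - 42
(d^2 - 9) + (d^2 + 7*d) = 2*d^2 + 7*d - 9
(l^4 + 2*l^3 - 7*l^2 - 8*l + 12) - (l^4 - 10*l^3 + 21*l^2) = 12*l^3 - 28*l^2 - 8*l + 12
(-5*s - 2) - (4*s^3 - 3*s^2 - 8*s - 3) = -4*s^3 + 3*s^2 + 3*s + 1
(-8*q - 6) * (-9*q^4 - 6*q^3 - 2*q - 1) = 72*q^5 + 102*q^4 + 36*q^3 + 16*q^2 + 20*q + 6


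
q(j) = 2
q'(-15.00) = 0.00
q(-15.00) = 2.00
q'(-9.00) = 0.00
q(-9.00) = 2.00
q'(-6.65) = 0.00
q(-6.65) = 2.00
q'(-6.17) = 0.00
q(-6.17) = 2.00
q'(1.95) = 0.00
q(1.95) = 2.00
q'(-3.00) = 0.00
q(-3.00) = 2.00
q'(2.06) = 0.00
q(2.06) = 2.00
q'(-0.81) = 0.00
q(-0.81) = 2.00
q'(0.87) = 0.00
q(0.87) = 2.00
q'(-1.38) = 0.00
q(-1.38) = 2.00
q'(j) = 0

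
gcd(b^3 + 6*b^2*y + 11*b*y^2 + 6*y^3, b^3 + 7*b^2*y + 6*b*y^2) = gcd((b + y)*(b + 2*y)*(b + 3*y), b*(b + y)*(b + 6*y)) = b + y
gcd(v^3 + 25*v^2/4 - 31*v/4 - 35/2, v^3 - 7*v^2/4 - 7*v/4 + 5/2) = v^2 - 3*v/4 - 5/2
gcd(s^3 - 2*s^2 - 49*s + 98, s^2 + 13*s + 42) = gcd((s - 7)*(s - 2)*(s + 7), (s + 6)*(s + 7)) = s + 7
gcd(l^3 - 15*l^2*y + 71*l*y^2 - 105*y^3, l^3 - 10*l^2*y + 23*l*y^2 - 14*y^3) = -l + 7*y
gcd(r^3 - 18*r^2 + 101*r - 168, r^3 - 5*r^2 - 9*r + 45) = r - 3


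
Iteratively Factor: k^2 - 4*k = (k)*(k - 4)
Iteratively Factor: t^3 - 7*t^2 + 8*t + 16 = (t + 1)*(t^2 - 8*t + 16) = (t - 4)*(t + 1)*(t - 4)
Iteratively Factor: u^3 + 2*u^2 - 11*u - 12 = (u - 3)*(u^2 + 5*u + 4) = (u - 3)*(u + 4)*(u + 1)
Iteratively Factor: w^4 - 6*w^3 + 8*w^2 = (w)*(w^3 - 6*w^2 + 8*w) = w*(w - 4)*(w^2 - 2*w) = w*(w - 4)*(w - 2)*(w)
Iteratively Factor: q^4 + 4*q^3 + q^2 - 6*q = (q - 1)*(q^3 + 5*q^2 + 6*q) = q*(q - 1)*(q^2 + 5*q + 6) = q*(q - 1)*(q + 3)*(q + 2)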